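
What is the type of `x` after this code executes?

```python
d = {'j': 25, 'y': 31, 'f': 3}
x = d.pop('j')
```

dict.pop() returns the value

int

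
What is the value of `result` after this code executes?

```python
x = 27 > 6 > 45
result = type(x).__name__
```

x is bool; result = 'bool'

'bool'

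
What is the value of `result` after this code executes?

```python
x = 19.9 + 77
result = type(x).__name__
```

x is float; result = 'float'

'float'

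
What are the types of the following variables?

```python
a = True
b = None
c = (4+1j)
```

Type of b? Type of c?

b is assigned None, whose type is NoneType; c is assigned (4+1j), an int plus an imaginary literal (j suffix), which evaluates to complex

NoneType, complex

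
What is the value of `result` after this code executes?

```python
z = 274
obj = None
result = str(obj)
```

z = 274; obj = None; result = 'None'

'None'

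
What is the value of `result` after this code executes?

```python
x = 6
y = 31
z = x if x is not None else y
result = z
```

x = 6; y = 31; z = 6; result = 6

6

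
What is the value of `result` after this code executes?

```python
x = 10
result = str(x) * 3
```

x = 10; result = '101010'

'101010'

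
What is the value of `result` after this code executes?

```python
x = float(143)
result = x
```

x = 143.0; result = 143.0

143.0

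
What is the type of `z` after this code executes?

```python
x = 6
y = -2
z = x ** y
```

int ** negative = float

float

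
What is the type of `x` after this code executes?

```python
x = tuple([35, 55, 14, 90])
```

tuple() constructor returns tuple

tuple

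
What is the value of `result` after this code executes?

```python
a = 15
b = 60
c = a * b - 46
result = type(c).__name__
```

a is int; b is int; c is int; result = 'int'

'int'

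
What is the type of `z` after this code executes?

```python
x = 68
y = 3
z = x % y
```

int % int = int

int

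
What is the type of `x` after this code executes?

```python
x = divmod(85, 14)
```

divmod() returns tuple of (quotient, remainder)

tuple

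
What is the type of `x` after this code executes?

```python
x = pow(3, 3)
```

pow(int, int) returns int

int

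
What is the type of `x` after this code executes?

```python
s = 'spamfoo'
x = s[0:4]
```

Slicing a str returns str

str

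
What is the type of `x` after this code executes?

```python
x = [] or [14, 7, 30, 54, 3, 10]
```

'or' returns first truthy value (list)

list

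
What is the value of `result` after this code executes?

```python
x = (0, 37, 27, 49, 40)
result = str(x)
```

x = (0, 37, 27, 49, 40); result = '(0, 37, 27, 49, 40)'

'(0, 37, 27, 49, 40)'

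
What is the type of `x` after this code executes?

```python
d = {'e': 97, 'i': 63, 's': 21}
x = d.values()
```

.values() returns dict_values view

dict_values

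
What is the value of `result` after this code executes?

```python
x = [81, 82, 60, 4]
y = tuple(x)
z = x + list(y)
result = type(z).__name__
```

x is list; y is tuple; z is list; result = 'list'

'list'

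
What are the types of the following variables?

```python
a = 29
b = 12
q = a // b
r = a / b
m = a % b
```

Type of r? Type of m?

/ returns float; % of ints returns int

float, int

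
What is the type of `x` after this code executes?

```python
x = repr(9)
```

repr() returns str

str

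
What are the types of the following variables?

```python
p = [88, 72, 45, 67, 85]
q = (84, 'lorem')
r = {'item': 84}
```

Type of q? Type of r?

q is assigned a tuple (parenthesized, comma-separated values); r is assigned a dict literal ({key: value})

tuple, dict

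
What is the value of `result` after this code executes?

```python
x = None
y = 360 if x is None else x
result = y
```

x = None; y = 360; result = 360

360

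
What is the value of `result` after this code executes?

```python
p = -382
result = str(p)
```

p = -382; result = '-382'

'-382'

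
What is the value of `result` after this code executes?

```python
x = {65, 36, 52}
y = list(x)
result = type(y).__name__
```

x is set; y is list; result = 'list'

'list'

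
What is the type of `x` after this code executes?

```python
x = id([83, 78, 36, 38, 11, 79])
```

id() returns int

int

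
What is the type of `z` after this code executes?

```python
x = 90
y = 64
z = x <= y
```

Comparison returns bool

bool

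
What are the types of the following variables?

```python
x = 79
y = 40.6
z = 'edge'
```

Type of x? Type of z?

x is assigned a bare integer (no decimal point), so it is an int; z is assigned a quoted string literal, so it is a str

int, str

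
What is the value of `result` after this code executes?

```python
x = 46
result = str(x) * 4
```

x = 46; result = '46464646'

'46464646'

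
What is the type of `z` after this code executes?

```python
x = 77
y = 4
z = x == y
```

Equality comparison returns bool

bool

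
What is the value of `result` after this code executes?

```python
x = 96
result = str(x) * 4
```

x = 96; result = '96969696'

'96969696'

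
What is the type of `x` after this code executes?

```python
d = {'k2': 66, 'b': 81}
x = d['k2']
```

Accessing dict[str, int] with str key returns int

int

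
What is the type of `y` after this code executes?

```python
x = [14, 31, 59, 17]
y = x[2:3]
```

Slicing a list returns a list

list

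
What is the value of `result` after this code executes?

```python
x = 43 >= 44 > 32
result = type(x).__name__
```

x is bool; result = 'bool'

'bool'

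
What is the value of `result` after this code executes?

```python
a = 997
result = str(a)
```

a = 997; result = '997'

'997'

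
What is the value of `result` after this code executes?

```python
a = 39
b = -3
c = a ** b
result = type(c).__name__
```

a is int; b is int; c is float; result = 'float'

'float'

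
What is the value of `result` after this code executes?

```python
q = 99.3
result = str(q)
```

q = 99.3; result = '99.3'

'99.3'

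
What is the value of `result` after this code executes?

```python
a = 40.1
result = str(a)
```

a = 40.1; result = '40.1'

'40.1'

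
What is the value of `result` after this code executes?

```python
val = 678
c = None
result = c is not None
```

val = 678; c = None; result = False

False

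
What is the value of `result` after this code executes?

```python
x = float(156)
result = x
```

x = 156.0; result = 156.0

156.0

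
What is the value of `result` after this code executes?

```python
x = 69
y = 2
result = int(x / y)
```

x = 69; y = 2; result = 34

34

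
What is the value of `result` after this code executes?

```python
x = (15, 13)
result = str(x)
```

x = (15, 13); result = '(15, 13)'

'(15, 13)'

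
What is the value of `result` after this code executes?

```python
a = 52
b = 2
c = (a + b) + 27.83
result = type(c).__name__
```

a is int; b is int; c is float; result = 'float'

'float'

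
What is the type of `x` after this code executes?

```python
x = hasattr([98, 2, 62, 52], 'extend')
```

hasattr() returns bool

bool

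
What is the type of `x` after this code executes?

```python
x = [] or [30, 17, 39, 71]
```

'or' returns first truthy value (list)

list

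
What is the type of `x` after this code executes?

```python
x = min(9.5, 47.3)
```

min() of floats returns float

float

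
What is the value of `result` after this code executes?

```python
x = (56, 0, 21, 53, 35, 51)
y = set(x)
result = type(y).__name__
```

x is tuple; y is set; result = 'set'

'set'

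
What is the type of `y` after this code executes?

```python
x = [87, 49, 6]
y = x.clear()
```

list.clear() returns None

NoneType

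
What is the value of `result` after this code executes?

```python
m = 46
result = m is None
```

m = 46; result = False

False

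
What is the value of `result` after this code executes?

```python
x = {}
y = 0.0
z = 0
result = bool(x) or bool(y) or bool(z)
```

x = {}; y = 0.0; z = 0; result = False

False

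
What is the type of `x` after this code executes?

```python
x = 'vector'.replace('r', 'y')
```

str.replace() returns str

str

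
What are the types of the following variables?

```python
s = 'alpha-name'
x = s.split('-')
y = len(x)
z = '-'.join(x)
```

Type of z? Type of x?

str.join() returns str; str.split() returns list

str, list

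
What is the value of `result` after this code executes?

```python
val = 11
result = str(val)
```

val = 11; result = '11'

'11'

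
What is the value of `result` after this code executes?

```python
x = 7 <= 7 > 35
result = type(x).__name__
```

x is bool; result = 'bool'

'bool'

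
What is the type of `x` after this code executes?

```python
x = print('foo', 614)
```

print() returns None

NoneType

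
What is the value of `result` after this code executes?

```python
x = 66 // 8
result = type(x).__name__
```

x is int; result = 'int'

'int'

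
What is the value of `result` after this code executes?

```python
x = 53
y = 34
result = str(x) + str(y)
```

x = 53; y = 34; result = '5334'

'5334'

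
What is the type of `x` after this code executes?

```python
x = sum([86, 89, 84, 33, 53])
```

sum() of ints returns int

int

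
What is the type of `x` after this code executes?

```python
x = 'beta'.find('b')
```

str.find() returns int index

int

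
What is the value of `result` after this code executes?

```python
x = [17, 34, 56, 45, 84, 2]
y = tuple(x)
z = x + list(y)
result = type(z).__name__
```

x is list; y is tuple; z is list; result = 'list'

'list'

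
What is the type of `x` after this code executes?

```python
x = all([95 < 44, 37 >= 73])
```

all() returns bool

bool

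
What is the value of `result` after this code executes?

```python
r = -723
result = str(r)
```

r = -723; result = '-723'

'-723'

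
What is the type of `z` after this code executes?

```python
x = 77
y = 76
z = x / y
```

int / int = float

float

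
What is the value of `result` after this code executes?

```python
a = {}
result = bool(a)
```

a = {}; result = False

False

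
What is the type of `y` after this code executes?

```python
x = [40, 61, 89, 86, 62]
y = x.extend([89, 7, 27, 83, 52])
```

list.extend() returns None

NoneType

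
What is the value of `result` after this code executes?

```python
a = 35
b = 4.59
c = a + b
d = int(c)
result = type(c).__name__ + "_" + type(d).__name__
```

a is int; b is float; c is float; d is int; result = 'float_int'

'float_int'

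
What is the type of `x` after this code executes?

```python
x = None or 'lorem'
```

'or' with None returns the other truthy value (str)

str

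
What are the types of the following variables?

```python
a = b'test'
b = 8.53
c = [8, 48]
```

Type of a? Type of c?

a is assigned a bytes literal (b'...' prefix); c is assigned a list literal (square brackets)

bytes, list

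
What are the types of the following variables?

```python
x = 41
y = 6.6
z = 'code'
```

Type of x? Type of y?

x is assigned a bare integer (no decimal point), so it is an int; y is assigned a number with a decimal point, so it is a float

int, float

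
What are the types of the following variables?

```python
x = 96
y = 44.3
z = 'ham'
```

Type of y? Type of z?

y is assigned a number with a decimal point, so it is a float; z is assigned a quoted string literal, so it is a str

float, str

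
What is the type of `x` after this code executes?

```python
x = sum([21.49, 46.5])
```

sum() of floats returns float

float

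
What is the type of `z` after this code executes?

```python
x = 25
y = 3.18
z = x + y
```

int + float = float

float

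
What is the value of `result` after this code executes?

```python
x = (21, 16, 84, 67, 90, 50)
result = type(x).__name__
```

x is tuple; result = 'tuple'

'tuple'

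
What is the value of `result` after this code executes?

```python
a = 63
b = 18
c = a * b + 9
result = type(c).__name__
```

a is int; b is int; c is int; result = 'int'

'int'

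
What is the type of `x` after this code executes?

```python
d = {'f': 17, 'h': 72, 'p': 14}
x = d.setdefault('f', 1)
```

dict.setdefault() returns the (existing or default) value

int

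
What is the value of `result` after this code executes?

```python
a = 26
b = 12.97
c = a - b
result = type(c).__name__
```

a is int; b is float; c is float; result = 'float'

'float'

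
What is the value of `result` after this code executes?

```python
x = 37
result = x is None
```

x = 37; result = False

False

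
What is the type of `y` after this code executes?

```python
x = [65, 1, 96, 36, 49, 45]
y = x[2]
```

Indexing list[int] returns int

int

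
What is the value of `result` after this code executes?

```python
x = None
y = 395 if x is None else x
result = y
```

x = None; y = 395; result = 395

395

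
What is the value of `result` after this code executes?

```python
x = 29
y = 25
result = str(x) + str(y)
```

x = 29; y = 25; result = '2925'

'2925'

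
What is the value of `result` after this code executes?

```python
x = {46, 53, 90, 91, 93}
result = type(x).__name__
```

x is set; result = 'set'

'set'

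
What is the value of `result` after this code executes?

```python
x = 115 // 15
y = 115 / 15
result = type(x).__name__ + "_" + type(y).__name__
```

x is int; y is float; result = 'int_float'

'int_float'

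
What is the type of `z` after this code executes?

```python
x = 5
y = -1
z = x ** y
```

int ** negative = float

float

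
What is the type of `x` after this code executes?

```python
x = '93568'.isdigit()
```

str.isdigit() returns bool

bool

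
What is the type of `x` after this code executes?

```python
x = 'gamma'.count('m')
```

str.count() returns int

int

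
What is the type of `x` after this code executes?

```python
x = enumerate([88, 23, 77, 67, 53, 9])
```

enumerate() returns an enumerate object

enumerate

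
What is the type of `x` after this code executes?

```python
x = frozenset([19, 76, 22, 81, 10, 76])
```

frozenset() returns frozenset

frozenset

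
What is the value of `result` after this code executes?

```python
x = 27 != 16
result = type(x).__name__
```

x is bool; result = 'bool'

'bool'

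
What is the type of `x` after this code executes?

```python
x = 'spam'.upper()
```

str.upper() returns str

str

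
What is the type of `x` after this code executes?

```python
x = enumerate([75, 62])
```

enumerate() returns an enumerate object

enumerate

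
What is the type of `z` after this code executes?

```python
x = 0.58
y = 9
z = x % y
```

float % int = float

float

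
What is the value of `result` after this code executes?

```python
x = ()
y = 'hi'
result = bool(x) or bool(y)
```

x = (); y = 'hi'; result = True

True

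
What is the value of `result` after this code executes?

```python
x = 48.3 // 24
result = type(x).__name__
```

x is float; result = 'float'

'float'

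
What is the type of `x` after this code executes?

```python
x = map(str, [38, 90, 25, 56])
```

map() returns a map object

map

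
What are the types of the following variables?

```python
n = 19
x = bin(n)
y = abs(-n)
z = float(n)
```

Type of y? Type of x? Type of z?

abs() of int returns int; bin() returns str; float() returns float

int, str, float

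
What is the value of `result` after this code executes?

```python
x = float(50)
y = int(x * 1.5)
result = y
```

x = 50.0; y = 75; result = 75

75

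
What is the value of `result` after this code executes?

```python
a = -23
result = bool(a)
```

a = -23; result = True

True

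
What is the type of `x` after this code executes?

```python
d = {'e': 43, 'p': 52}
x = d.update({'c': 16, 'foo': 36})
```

dict.update() returns None

NoneType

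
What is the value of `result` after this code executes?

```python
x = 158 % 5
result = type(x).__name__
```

x is int; result = 'int'

'int'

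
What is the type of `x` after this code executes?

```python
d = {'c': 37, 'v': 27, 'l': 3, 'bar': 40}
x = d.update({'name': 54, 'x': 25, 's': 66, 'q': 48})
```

dict.update() returns None

NoneType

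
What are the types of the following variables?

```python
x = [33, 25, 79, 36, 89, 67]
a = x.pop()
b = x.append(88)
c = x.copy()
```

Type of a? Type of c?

pop() returns element; copy() returns list

int, list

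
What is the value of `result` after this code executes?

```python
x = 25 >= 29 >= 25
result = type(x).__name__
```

x is bool; result = 'bool'

'bool'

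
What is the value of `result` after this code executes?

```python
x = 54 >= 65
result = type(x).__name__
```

x is bool; result = 'bool'

'bool'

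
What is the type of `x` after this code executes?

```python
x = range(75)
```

range() returns a range object

range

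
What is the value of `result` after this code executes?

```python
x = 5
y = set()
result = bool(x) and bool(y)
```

x = 5; y = set(); result = False

False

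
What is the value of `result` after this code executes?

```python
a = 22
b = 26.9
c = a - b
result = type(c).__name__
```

a is int; b is float; c is float; result = 'float'

'float'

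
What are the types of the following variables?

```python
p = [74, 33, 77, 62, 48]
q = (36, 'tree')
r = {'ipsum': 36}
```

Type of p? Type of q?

p is assigned a list literal (square brackets); q is assigned a tuple (parenthesized, comma-separated values)

list, tuple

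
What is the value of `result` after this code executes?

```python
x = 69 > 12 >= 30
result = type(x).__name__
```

x is bool; result = 'bool'

'bool'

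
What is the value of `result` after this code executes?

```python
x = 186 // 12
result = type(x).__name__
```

x is int; result = 'int'

'int'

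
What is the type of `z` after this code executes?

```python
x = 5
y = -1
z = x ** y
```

int ** negative = float

float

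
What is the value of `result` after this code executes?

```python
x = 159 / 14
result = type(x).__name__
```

x is float; result = 'float'

'float'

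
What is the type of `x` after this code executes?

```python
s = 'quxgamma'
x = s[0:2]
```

Slicing a str returns str

str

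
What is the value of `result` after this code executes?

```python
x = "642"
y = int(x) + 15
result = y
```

x = '642'; y = 657; result = 657

657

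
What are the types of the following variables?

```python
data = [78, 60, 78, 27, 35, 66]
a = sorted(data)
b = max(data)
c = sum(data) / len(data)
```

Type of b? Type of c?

max of ints returns int; int / int = float

int, float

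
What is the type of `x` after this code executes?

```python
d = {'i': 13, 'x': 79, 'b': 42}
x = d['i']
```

Accessing dict[str, int] with str key returns int

int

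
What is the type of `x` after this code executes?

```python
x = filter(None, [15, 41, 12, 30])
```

filter() returns a filter object

filter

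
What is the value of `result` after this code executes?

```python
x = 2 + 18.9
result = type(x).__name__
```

x is float; result = 'float'

'float'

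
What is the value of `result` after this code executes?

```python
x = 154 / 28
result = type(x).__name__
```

x is float; result = 'float'

'float'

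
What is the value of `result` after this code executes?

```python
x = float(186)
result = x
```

x = 186.0; result = 186.0

186.0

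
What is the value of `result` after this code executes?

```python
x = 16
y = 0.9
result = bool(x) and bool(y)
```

x = 16; y = 0.9; result = True

True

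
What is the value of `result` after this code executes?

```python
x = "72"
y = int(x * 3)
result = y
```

x = '72'; y = 727272; result = 727272

727272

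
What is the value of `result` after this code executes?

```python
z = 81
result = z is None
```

z = 81; result = False

False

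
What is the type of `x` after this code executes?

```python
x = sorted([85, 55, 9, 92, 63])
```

sorted() always returns list

list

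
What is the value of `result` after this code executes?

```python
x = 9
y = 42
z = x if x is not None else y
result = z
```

x = 9; y = 42; z = 9; result = 9

9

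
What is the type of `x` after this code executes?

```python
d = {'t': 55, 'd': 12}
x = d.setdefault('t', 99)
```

dict.setdefault() returns the (existing or default) value

int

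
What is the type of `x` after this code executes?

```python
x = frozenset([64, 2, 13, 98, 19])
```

frozenset() returns frozenset

frozenset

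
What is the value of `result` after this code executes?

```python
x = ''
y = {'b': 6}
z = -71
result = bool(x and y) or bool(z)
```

x = ''; y = {'b': 6}; z = -71; result = True

True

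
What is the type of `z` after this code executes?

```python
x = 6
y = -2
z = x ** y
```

int ** negative = float

float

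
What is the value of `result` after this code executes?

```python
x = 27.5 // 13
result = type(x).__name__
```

x is float; result = 'float'

'float'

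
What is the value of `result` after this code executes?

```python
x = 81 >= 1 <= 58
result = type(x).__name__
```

x is bool; result = 'bool'

'bool'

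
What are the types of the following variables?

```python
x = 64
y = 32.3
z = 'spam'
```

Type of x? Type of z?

x is assigned a bare integer (no decimal point), so it is an int; z is assigned a quoted string literal, so it is a str

int, str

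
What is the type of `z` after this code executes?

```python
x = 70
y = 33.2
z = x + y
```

int + float = float

float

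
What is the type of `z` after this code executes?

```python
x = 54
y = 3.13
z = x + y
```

int + float = float

float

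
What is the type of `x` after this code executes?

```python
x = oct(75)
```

oct() returns str representation

str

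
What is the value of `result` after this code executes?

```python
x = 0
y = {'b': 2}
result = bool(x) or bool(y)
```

x = 0; y = {'b': 2}; result = True

True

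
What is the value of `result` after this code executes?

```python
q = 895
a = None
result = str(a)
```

q = 895; a = None; result = 'None'

'None'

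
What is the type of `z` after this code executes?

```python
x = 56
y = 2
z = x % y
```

int % int = int

int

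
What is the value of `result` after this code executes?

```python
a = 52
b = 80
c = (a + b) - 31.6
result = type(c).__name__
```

a is int; b is int; c is float; result = 'float'

'float'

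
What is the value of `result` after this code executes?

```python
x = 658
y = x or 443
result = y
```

x = 658; y = 658; result = 658

658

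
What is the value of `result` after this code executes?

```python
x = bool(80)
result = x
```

x = True; result = True

True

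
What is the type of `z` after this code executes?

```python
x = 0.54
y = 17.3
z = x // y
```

float // float = float

float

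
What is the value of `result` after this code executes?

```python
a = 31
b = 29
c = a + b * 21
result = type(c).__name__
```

a is int; b is int; c is int; result = 'int'

'int'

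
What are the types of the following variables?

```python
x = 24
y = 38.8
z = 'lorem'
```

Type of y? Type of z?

y is assigned a number with a decimal point, so it is a float; z is assigned a quoted string literal, so it is a str

float, str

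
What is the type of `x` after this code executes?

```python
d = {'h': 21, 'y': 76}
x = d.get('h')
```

dict.get() returns value type when found

int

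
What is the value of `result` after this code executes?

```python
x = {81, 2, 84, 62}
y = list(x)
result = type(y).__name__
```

x is set; y is list; result = 'list'

'list'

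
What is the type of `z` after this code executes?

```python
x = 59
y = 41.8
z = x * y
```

int * float = float

float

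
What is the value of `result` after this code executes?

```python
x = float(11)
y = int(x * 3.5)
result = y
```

x = 11.0; y = 38; result = 38

38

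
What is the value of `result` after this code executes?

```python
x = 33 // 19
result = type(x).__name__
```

x is int; result = 'int'

'int'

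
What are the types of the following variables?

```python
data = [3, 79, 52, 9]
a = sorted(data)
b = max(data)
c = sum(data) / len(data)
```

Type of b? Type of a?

max of ints returns int; sorted() returns list

int, list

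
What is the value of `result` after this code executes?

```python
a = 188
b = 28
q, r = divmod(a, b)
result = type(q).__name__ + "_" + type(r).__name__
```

a is int; b is int; q is int; r is int; result = 'int_int'

'int_int'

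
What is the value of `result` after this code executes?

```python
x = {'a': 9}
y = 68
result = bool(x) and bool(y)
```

x = {'a': 9}; y = 68; result = True

True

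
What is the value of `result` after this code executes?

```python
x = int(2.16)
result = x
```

x = 2; result = 2

2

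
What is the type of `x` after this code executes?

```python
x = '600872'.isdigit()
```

str.isdigit() returns bool

bool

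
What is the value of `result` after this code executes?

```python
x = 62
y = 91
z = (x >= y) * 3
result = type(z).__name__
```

x is int; y is int; z is int; result = 'int'

'int'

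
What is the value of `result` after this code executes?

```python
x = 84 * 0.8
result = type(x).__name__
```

x is float; result = 'float'

'float'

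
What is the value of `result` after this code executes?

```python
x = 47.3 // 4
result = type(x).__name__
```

x is float; result = 'float'

'float'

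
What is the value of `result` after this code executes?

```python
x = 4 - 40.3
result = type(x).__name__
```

x is float; result = 'float'

'float'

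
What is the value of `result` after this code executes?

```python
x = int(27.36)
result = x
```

x = 27; result = 27

27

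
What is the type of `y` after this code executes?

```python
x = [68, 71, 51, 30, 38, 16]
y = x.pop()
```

list.pop() returns the popped element

int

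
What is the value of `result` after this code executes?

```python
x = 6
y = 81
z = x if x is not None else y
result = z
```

x = 6; y = 81; z = 6; result = 6

6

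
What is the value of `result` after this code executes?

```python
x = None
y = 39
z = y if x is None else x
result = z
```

x = None; y = 39; z = 39; result = 39

39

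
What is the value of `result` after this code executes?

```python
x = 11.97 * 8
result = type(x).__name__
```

x is float; result = 'float'

'float'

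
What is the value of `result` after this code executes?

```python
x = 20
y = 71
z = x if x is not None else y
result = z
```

x = 20; y = 71; z = 20; result = 20

20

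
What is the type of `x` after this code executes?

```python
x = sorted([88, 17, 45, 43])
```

sorted() always returns list

list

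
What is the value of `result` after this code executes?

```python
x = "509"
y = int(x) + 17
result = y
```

x = '509'; y = 526; result = 526

526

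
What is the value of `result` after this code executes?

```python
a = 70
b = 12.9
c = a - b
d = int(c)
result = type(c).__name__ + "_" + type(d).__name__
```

a is int; b is float; c is float; d is int; result = 'float_int'

'float_int'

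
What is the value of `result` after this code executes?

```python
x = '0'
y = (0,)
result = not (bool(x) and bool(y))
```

x = '0'; y = (0,); result = False

False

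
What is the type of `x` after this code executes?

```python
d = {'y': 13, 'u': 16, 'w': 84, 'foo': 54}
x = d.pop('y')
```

dict.pop() returns the value

int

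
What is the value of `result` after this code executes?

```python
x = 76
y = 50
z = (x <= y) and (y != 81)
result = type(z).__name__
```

x is int; y is int; z is bool; result = 'bool'

'bool'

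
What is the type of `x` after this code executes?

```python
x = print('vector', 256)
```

print() returns None

NoneType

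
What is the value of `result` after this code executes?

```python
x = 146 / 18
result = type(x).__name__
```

x is float; result = 'float'

'float'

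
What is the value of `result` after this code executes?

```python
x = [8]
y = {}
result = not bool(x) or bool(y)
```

x = [8]; y = {}; result = False

False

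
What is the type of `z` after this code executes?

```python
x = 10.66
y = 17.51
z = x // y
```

float // float = float

float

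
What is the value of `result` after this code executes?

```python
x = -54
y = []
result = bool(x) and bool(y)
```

x = -54; y = []; result = False

False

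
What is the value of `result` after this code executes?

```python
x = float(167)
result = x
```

x = 167.0; result = 167.0

167.0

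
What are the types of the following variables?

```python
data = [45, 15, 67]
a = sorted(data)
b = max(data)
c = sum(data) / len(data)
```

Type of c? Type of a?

int / int = float; sorted() returns list

float, list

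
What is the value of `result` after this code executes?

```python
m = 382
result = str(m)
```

m = 382; result = '382'

'382'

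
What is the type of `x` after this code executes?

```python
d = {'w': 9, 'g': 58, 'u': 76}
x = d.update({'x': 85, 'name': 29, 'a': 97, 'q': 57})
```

dict.update() returns None

NoneType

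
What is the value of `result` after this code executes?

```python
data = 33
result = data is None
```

data = 33; result = False

False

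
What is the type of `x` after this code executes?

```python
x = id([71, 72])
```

id() returns int

int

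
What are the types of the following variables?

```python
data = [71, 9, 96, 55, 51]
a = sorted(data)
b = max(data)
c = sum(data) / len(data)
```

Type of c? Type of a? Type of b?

int / int = float; sorted() returns list; max of ints returns int

float, list, int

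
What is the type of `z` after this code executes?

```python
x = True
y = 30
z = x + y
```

bool + int = int (bool is subclass of int)

int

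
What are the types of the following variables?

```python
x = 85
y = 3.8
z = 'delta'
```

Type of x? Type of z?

x is assigned a bare integer (no decimal point), so it is an int; z is assigned a quoted string literal, so it is a str

int, str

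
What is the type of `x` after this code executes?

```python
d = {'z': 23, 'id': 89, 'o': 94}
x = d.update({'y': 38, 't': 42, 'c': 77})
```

dict.update() returns None

NoneType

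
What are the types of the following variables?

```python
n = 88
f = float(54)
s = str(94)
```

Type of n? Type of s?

n is assigned a bare integer (no decimal point), so it is an int; s is assigned the result of calling str(), which returns a str

int, str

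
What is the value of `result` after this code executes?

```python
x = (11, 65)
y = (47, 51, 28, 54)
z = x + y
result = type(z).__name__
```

x is tuple; y is tuple; z is tuple; result = 'tuple'

'tuple'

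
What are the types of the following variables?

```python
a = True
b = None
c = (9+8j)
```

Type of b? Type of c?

b is assigned None, whose type is NoneType; c is assigned (9+8j), an int plus an imaginary literal (j suffix), which evaluates to complex

NoneType, complex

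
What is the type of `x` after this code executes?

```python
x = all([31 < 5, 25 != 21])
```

all() returns bool

bool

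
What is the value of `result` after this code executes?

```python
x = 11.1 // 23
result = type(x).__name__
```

x is float; result = 'float'

'float'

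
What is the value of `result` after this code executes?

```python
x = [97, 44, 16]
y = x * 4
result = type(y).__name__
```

x is list; y is list; result = 'list'

'list'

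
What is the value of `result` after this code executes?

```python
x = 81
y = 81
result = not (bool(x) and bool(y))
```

x = 81; y = 81; result = False

False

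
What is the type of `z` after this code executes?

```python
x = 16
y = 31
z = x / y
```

int / int = float

float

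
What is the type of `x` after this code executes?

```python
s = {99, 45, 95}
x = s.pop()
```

Popping from set[int] returns int

int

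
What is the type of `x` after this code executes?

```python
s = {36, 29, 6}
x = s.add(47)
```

set.add() returns None (mutates in place)

NoneType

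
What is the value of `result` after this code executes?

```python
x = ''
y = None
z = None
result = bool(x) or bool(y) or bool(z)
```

x = ''; y = None; z = None; result = False

False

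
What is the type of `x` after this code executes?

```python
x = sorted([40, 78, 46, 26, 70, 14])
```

sorted() always returns list

list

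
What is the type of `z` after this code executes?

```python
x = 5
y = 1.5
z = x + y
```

int + float = float

float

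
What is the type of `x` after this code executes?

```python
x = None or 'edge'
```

'or' with None returns the other truthy value (str)

str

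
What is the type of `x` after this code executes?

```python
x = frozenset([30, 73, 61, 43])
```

frozenset() returns frozenset

frozenset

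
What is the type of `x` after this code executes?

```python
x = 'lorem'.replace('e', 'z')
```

str.replace() returns str

str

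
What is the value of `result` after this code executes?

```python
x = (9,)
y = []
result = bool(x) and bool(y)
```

x = (9,); y = []; result = False

False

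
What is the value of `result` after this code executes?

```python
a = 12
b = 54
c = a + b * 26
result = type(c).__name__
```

a is int; b is int; c is int; result = 'int'

'int'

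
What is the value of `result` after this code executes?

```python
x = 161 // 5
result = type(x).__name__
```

x is int; result = 'int'

'int'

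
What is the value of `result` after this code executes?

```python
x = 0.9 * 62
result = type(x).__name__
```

x is float; result = 'float'

'float'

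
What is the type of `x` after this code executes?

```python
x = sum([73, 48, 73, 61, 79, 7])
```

sum() of ints returns int

int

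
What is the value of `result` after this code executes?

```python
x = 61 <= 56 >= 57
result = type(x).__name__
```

x is bool; result = 'bool'

'bool'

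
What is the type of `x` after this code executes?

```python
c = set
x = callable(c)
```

callable() returns bool

bool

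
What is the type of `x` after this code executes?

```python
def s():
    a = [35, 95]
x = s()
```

Function without return returns None

NoneType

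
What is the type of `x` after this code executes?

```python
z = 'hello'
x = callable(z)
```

callable() returns bool

bool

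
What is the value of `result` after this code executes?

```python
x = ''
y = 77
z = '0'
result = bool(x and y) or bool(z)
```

x = ''; y = 77; z = '0'; result = True

True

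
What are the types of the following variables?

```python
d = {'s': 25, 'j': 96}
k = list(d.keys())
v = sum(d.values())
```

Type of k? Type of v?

list() converts to list; sum of ints is int

list, int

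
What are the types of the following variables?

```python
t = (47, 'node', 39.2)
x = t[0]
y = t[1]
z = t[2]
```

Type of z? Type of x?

tuple[2] is float; tuple[0] is int

float, int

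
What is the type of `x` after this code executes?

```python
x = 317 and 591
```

'and' with truthy values returns last operand (int)

int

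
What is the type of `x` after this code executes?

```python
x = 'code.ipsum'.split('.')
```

str.split() returns list

list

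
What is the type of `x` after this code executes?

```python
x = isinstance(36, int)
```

isinstance() returns bool

bool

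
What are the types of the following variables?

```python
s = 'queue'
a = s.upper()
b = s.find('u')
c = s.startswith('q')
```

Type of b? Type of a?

find() returns int; upper() returns str

int, str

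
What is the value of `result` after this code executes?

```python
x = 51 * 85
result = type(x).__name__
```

x is int; result = 'int'

'int'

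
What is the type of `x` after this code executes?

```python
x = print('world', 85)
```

print() returns None

NoneType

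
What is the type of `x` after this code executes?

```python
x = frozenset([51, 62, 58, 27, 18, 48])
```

frozenset() returns frozenset

frozenset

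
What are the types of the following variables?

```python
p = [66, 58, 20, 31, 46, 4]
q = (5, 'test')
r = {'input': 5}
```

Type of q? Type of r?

q is assigned a tuple (parenthesized, comma-separated values); r is assigned a dict literal ({key: value})

tuple, dict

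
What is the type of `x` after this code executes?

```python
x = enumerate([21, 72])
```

enumerate() returns an enumerate object

enumerate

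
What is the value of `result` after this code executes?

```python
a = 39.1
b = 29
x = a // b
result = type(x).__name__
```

a is float; b is int; x is float; result = 'float'

'float'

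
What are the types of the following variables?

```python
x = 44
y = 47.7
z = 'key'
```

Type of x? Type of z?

x is assigned a bare integer (no decimal point), so it is an int; z is assigned a quoted string literal, so it is a str

int, str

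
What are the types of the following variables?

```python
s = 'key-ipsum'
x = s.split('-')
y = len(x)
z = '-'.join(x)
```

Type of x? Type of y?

str.split() returns list; len() returns int

list, int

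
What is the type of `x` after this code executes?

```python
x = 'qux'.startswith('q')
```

str.startswith() returns bool

bool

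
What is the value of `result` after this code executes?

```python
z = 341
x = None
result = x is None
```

z = 341; x = None; result = True

True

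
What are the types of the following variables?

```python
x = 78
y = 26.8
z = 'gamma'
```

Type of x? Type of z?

x is assigned a bare integer (no decimal point), so it is an int; z is assigned a quoted string literal, so it is a str

int, str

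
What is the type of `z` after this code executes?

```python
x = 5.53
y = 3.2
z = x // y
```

float // float = float

float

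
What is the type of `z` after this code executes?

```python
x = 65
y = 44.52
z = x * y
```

int * float = float

float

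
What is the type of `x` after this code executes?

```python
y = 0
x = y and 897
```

'and' returns first falsy value (0 is int)

int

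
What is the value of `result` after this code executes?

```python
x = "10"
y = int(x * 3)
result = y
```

x = '10'; y = 101010; result = 101010

101010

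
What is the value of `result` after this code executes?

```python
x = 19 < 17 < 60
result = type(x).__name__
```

x is bool; result = 'bool'

'bool'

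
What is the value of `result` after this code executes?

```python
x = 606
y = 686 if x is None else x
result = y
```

x = 606; y = 606; result = 606

606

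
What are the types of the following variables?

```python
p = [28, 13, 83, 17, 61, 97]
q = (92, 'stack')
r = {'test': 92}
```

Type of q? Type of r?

q is assigned a tuple (parenthesized, comma-separated values); r is assigned a dict literal ({key: value})

tuple, dict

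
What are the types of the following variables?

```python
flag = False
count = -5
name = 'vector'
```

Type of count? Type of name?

count is assigned a bare integer (no decimal point), so it is an int; name is assigned a quoted string literal, so it is a str

int, str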